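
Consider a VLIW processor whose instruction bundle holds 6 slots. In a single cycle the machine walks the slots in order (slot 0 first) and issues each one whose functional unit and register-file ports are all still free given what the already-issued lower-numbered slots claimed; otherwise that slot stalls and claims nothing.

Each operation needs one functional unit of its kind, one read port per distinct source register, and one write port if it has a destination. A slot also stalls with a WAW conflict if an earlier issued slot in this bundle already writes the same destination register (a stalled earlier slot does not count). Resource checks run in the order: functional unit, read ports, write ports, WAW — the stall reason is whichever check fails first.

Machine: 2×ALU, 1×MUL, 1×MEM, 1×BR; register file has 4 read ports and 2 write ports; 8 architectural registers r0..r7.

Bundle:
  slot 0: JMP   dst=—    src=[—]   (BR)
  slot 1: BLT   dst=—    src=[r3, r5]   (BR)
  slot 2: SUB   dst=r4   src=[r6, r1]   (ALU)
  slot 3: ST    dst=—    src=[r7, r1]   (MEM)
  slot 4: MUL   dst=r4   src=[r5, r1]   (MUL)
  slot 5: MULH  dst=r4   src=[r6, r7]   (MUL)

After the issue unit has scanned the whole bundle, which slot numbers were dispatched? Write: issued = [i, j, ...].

issued = [0, 2, 3]

slot 0 (BR): ISSUE — free A2,Mu1,Ld1,B0 rp4 wp2
slot 1 (BR): stall FU — free A2,Mu1,Ld1,B0 rp4 wp2
slot 2 (ALU): ISSUE — free A1,Mu1,Ld1,B0 rp2 wp1
slot 3 (MEM): ISSUE — free A1,Mu1,Ld0,B0 rp0 wp1
slot 4 (MUL): stall RD_PORT — free A1,Mu1,Ld0,B0 rp0 wp1
slot 5 (MUL): stall RD_PORT — free A1,Mu1,Ld0,B0 rp0 wp1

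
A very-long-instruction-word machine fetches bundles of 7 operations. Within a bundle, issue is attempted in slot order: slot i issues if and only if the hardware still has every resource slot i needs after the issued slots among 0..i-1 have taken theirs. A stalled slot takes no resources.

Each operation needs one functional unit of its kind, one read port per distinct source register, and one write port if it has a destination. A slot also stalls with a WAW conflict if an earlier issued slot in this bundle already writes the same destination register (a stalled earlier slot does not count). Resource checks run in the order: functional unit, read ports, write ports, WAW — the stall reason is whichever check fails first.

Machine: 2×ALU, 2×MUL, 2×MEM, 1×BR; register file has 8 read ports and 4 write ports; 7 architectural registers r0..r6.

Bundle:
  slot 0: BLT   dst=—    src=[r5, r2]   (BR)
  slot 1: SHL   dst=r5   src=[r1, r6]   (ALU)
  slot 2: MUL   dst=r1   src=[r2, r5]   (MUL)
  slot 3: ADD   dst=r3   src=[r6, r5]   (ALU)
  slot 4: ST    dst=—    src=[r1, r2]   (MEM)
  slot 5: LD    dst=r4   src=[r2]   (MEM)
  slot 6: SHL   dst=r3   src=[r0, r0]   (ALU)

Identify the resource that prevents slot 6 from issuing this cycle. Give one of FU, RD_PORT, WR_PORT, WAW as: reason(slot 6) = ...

reason(slot 6) = FU

slot 0 (BR): ISSUE — free A2,Mu2,Ld2,B0 rp6 wp4
slot 1 (ALU): ISSUE — free A1,Mu2,Ld2,B0 rp4 wp3
slot 2 (MUL): ISSUE — free A1,Mu1,Ld2,B0 rp2 wp2
slot 3 (ALU): ISSUE — free A0,Mu1,Ld2,B0 rp0 wp1
slot 4 (MEM): stall RD_PORT — free A0,Mu1,Ld2,B0 rp0 wp1
slot 5 (MEM): stall RD_PORT — free A0,Mu1,Ld2,B0 rp0 wp1
slot 6 (ALU): stall FU — free A0,Mu1,Ld2,B0 rp0 wp1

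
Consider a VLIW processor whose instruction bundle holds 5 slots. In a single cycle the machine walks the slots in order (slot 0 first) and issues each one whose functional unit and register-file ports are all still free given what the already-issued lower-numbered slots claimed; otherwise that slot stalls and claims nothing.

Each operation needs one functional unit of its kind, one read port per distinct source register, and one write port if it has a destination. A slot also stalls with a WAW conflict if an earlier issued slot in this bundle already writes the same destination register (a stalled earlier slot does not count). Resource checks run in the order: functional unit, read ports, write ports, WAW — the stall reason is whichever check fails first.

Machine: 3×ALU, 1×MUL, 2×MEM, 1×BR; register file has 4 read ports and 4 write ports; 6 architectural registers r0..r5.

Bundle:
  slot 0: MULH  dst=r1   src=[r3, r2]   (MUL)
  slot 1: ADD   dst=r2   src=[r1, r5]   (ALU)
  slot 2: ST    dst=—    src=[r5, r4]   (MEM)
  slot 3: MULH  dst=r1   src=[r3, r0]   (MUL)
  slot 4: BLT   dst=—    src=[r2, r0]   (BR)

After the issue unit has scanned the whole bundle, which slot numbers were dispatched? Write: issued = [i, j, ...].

issued = [0, 1]

(0) want 1×MUL +2rd +1wr — yes → AL3|MU0|ME2|BR1|rd2|wr3
(1) want 1×ALU +2rd +1wr — yes → AL2|MU0|ME2|BR1|rd0|wr2
(2) want 1×MEM +2rd +0wr — RD_PORT → AL2|MU0|ME2|BR1|rd0|wr2
(3) want 1×MUL +2rd +1wr — FU → AL2|MU0|ME2|BR1|rd0|wr2
(4) want 1×BR +2rd +0wr — RD_PORT → AL2|MU0|ME2|BR1|rd0|wr2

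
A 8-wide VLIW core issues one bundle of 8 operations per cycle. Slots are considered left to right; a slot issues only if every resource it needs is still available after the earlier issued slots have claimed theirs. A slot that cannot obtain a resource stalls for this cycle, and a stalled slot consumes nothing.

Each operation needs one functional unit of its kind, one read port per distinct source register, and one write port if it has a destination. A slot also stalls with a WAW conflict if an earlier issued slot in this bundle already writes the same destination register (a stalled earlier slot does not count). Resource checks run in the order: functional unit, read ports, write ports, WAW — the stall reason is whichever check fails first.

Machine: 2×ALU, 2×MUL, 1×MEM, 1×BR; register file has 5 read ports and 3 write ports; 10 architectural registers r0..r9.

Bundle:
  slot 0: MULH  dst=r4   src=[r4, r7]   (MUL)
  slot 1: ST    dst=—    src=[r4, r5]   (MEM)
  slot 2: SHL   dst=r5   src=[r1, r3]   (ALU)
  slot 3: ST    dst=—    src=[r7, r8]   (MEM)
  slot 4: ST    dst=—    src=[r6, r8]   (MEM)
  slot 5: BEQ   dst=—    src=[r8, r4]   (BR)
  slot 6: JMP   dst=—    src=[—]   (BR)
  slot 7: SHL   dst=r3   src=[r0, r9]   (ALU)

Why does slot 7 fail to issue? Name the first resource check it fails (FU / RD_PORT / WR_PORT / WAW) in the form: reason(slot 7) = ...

reason(slot 7) = RD_PORT

#0 MUL src=r4,r7 dispatched  <A:2 Mu:1 Ld:1 B:1 rd:3 wr:2>
#1 MEM src=r4,r5 dispatched  <A:2 Mu:1 Ld:0 B:1 rd:1 wr:2>
#2 ALU src=r1,r3 held:RD_PORT  <A:2 Mu:1 Ld:0 B:1 rd:1 wr:2>
#3 MEM src=r7,r8 held:FU  <A:2 Mu:1 Ld:0 B:1 rd:1 wr:2>
#4 MEM src=r6,r8 held:FU  <A:2 Mu:1 Ld:0 B:1 rd:1 wr:2>
#5 BR src=r8,r4 held:RD_PORT  <A:2 Mu:1 Ld:0 B:1 rd:1 wr:2>
#6 BR src=- dispatched  <A:2 Mu:1 Ld:0 B:0 rd:1 wr:2>
#7 ALU src=r0,r9 held:RD_PORT  <A:2 Mu:1 Ld:0 B:0 rd:1 wr:2>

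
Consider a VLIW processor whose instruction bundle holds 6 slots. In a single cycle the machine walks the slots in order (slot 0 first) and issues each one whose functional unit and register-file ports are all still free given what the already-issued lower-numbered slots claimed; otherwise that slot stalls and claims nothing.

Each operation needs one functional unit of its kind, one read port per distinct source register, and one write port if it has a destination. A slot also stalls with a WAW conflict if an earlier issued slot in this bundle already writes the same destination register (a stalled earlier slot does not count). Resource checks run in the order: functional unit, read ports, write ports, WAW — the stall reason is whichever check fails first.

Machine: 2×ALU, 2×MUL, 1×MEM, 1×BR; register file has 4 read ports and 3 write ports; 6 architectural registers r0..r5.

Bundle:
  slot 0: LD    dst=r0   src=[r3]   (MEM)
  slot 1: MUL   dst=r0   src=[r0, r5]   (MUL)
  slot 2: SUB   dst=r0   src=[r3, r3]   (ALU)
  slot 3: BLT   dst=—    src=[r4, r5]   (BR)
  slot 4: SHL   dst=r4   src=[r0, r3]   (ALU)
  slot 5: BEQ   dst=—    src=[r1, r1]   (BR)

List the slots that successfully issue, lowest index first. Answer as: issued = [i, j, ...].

issued = [0, 3]

#0 MEM src=r3 dispatched  <A:2 Mu:2 Ld:0 B:1 rd:3 wr:2>
#1 MUL src=r0,r5 held:WAW  <A:2 Mu:2 Ld:0 B:1 rd:3 wr:2>
#2 ALU src=r3,r3 held:WAW  <A:2 Mu:2 Ld:0 B:1 rd:3 wr:2>
#3 BR src=r4,r5 dispatched  <A:2 Mu:2 Ld:0 B:0 rd:1 wr:2>
#4 ALU src=r0,r3 held:RD_PORT  <A:2 Mu:2 Ld:0 B:0 rd:1 wr:2>
#5 BR src=r1,r1 held:FU  <A:2 Mu:2 Ld:0 B:0 rd:1 wr:2>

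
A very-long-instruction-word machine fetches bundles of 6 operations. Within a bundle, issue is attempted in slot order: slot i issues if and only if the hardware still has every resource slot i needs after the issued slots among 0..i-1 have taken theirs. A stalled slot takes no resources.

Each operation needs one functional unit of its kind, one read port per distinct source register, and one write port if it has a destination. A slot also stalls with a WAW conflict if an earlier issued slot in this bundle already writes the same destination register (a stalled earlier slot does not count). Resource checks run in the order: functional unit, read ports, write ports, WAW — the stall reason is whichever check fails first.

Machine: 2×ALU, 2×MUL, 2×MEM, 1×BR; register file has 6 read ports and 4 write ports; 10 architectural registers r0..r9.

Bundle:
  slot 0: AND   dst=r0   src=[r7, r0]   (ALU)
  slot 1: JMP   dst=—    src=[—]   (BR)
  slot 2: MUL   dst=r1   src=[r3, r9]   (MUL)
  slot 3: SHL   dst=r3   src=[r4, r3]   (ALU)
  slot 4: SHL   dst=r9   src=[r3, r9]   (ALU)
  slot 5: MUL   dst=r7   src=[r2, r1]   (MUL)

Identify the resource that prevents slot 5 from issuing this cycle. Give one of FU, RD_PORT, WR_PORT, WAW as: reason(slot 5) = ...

reason(slot 5) = RD_PORT

slot 0 (ALU): ISSUE — free A1,Mu2,Ld2,B1 rp4 wp3
slot 1 (BR): ISSUE — free A1,Mu2,Ld2,B0 rp4 wp3
slot 2 (MUL): ISSUE — free A1,Mu1,Ld2,B0 rp2 wp2
slot 3 (ALU): ISSUE — free A0,Mu1,Ld2,B0 rp0 wp1
slot 4 (ALU): stall FU — free A0,Mu1,Ld2,B0 rp0 wp1
slot 5 (MUL): stall RD_PORT — free A0,Mu1,Ld2,B0 rp0 wp1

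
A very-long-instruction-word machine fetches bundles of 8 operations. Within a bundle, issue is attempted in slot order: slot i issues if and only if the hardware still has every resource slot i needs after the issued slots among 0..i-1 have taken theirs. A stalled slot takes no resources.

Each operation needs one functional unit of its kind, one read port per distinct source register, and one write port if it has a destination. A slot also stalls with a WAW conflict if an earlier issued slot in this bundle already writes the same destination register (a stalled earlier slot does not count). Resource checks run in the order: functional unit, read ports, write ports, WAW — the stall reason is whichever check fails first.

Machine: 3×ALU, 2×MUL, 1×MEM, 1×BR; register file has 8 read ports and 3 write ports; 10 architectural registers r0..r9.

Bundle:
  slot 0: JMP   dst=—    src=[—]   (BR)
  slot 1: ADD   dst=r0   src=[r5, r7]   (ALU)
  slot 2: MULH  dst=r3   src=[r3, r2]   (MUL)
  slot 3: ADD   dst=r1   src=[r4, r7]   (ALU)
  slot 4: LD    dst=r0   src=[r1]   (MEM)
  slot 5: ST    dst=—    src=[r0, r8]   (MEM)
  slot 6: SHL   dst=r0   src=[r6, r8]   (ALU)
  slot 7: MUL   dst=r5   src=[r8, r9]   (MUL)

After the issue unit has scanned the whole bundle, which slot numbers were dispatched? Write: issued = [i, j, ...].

issued = [0, 1, 2, 3, 5]

(0) want 1×BR +0rd +0wr — yes → AL3|MU2|ME1|BR0|rd8|wr3
(1) want 1×ALU +2rd +1wr — yes → AL2|MU2|ME1|BR0|rd6|wr2
(2) want 1×MUL +2rd +1wr — yes → AL2|MU1|ME1|BR0|rd4|wr1
(3) want 1×ALU +2rd +1wr — yes → AL1|MU1|ME1|BR0|rd2|wr0
(4) want 1×MEM +1rd +1wr — WR_PORT → AL1|MU1|ME1|BR0|rd2|wr0
(5) want 1×MEM +2rd +0wr — yes → AL1|MU1|ME0|BR0|rd0|wr0
(6) want 1×ALU +2rd +1wr — RD_PORT → AL1|MU1|ME0|BR0|rd0|wr0
(7) want 1×MUL +2rd +1wr — RD_PORT → AL1|MU1|ME0|BR0|rd0|wr0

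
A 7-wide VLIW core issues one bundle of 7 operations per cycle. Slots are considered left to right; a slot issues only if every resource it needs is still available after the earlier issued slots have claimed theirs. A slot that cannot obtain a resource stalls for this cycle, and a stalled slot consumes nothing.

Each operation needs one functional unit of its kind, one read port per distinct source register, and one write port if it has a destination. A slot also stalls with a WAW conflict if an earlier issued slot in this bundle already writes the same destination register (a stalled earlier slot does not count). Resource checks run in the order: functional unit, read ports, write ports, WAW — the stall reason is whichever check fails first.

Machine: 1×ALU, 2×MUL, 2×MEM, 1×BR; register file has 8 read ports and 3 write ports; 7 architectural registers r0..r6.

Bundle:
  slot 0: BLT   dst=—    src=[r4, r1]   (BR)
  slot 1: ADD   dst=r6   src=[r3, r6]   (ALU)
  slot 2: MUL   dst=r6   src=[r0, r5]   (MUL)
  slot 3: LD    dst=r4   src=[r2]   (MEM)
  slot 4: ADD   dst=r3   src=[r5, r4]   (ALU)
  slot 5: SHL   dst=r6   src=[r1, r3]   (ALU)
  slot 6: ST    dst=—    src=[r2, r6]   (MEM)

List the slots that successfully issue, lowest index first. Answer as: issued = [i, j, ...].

  0. BR ⇒ go  {1A/2Mu/2Ld/0B | 6r 3w}
  1. ALU→r6 ⇒ go  {0A/2Mu/2Ld/0B | 4r 2w}
  2. MUL→r6 ⇒ no(WAW)  {0A/2Mu/2Ld/0B | 4r 2w}
  3. MEM→r4 ⇒ go  {0A/2Mu/1Ld/0B | 3r 1w}
  4. ALU→r3 ⇒ no(FU)  {0A/2Mu/1Ld/0B | 3r 1w}
  5. ALU→r6 ⇒ no(FU)  {0A/2Mu/1Ld/0B | 3r 1w}
  6. MEM ⇒ go  {0A/2Mu/0Ld/0B | 1r 1w}

issued = [0, 1, 3, 6]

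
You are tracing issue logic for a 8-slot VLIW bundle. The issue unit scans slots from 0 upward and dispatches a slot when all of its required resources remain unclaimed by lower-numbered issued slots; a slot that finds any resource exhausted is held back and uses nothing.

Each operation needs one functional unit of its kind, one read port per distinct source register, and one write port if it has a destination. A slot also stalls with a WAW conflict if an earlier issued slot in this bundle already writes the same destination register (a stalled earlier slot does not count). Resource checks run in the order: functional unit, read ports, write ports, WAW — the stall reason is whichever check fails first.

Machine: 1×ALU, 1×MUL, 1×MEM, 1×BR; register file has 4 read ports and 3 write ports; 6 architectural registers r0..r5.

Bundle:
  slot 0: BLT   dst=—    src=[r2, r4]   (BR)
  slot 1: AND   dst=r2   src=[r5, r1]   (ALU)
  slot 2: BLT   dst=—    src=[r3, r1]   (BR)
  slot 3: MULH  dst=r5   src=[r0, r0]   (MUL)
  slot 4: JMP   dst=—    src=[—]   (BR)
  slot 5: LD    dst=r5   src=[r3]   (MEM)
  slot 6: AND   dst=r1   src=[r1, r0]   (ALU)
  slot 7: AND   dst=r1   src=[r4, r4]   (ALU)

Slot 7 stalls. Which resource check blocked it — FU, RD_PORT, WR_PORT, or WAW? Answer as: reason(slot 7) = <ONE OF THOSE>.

#0 BR src=r2,r4 dispatched  <A:1 Mu:1 Ld:1 B:0 rd:2 wr:3>
#1 ALU src=r5,r1 dispatched  <A:0 Mu:1 Ld:1 B:0 rd:0 wr:2>
#2 BR src=r3,r1 held:FU  <A:0 Mu:1 Ld:1 B:0 rd:0 wr:2>
#3 MUL src=r0,r0 held:RD_PORT  <A:0 Mu:1 Ld:1 B:0 rd:0 wr:2>
#4 BR src=- held:FU  <A:0 Mu:1 Ld:1 B:0 rd:0 wr:2>
#5 MEM src=r3 held:RD_PORT  <A:0 Mu:1 Ld:1 B:0 rd:0 wr:2>
#6 ALU src=r1,r0 held:FU  <A:0 Mu:1 Ld:1 B:0 rd:0 wr:2>
#7 ALU src=r4,r4 held:FU  <A:0 Mu:1 Ld:1 B:0 rd:0 wr:2>

reason(slot 7) = FU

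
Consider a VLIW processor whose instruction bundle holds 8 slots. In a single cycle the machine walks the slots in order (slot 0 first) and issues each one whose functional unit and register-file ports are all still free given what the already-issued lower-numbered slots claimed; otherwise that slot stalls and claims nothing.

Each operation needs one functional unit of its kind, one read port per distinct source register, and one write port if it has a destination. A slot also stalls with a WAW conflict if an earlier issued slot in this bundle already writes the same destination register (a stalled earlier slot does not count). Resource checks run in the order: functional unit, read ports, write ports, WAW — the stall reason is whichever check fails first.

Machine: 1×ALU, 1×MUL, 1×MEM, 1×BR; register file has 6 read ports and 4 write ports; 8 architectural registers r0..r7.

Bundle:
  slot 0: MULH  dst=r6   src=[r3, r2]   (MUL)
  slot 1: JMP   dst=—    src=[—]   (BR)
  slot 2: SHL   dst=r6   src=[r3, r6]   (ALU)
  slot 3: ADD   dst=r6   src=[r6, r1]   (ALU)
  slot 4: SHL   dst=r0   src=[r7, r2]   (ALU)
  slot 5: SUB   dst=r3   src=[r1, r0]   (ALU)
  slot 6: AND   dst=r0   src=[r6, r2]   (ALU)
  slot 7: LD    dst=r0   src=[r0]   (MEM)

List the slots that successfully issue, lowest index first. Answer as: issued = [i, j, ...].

#0 MUL src=r3,r2 dispatched  <A:1 Mu:0 Ld:1 B:1 rd:4 wr:3>
#1 BR src=- dispatched  <A:1 Mu:0 Ld:1 B:0 rd:4 wr:3>
#2 ALU src=r3,r6 held:WAW  <A:1 Mu:0 Ld:1 B:0 rd:4 wr:3>
#3 ALU src=r6,r1 held:WAW  <A:1 Mu:0 Ld:1 B:0 rd:4 wr:3>
#4 ALU src=r7,r2 dispatched  <A:0 Mu:0 Ld:1 B:0 rd:2 wr:2>
#5 ALU src=r1,r0 held:FU  <A:0 Mu:0 Ld:1 B:0 rd:2 wr:2>
#6 ALU src=r6,r2 held:FU  <A:0 Mu:0 Ld:1 B:0 rd:2 wr:2>
#7 MEM src=r0 held:WAW  <A:0 Mu:0 Ld:1 B:0 rd:2 wr:2>

issued = [0, 1, 4]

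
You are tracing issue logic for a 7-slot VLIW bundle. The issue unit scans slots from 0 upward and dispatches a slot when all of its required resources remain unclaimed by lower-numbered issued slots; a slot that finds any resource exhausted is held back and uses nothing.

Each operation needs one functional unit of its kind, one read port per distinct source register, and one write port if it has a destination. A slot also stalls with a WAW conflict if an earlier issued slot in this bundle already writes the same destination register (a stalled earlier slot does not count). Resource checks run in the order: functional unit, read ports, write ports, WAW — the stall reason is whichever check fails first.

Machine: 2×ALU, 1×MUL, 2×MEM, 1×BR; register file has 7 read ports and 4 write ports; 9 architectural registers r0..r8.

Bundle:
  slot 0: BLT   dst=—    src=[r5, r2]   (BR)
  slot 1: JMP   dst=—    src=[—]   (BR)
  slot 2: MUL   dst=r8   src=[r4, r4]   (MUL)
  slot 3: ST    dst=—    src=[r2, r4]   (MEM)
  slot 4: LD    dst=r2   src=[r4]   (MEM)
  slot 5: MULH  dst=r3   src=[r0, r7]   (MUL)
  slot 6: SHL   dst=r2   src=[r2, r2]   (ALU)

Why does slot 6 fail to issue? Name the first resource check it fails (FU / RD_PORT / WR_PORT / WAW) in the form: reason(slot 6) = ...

#0 BR src=r5,r2 dispatched  <A:2 Mu:1 Ld:2 B:0 rd:5 wr:4>
#1 BR src=- held:FU  <A:2 Mu:1 Ld:2 B:0 rd:5 wr:4>
#2 MUL src=r4,r4 dispatched  <A:2 Mu:0 Ld:2 B:0 rd:4 wr:3>
#3 MEM src=r2,r4 dispatched  <A:2 Mu:0 Ld:1 B:0 rd:2 wr:3>
#4 MEM src=r4 dispatched  <A:2 Mu:0 Ld:0 B:0 rd:1 wr:2>
#5 MUL src=r0,r7 held:FU  <A:2 Mu:0 Ld:0 B:0 rd:1 wr:2>
#6 ALU src=r2,r2 held:WAW  <A:2 Mu:0 Ld:0 B:0 rd:1 wr:2>

reason(slot 6) = WAW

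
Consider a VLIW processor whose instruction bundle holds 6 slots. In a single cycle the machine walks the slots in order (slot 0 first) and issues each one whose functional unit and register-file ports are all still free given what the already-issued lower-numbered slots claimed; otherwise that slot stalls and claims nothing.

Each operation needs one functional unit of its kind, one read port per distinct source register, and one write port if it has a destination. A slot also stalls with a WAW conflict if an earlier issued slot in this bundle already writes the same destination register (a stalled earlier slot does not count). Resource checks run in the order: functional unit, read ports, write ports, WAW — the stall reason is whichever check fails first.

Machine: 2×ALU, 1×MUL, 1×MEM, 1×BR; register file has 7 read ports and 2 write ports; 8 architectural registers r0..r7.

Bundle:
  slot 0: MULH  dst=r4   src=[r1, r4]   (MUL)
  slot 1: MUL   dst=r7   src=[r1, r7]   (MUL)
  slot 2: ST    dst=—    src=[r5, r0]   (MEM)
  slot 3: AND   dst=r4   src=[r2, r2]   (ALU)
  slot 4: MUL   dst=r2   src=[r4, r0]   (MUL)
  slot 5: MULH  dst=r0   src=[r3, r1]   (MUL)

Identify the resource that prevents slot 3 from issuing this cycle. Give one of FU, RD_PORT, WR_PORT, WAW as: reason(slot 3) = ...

[0] MUL needs rd=2 wr=1: ok; after: ALU=2 MUL=0 MEM=1 BR=1, R=5, W=1
[1] MUL needs rd=2 wr=1: FU; after: ALU=2 MUL=0 MEM=1 BR=1, R=5, W=1
[2] MEM needs rd=2 wr=0: ok; after: ALU=2 MUL=0 MEM=0 BR=1, R=3, W=1
[3] ALU needs rd=1 wr=1: WAW; after: ALU=2 MUL=0 MEM=0 BR=1, R=3, W=1
[4] MUL needs rd=2 wr=1: FU; after: ALU=2 MUL=0 MEM=0 BR=1, R=3, W=1
[5] MUL needs rd=2 wr=1: FU; after: ALU=2 MUL=0 MEM=0 BR=1, R=3, W=1

reason(slot 3) = WAW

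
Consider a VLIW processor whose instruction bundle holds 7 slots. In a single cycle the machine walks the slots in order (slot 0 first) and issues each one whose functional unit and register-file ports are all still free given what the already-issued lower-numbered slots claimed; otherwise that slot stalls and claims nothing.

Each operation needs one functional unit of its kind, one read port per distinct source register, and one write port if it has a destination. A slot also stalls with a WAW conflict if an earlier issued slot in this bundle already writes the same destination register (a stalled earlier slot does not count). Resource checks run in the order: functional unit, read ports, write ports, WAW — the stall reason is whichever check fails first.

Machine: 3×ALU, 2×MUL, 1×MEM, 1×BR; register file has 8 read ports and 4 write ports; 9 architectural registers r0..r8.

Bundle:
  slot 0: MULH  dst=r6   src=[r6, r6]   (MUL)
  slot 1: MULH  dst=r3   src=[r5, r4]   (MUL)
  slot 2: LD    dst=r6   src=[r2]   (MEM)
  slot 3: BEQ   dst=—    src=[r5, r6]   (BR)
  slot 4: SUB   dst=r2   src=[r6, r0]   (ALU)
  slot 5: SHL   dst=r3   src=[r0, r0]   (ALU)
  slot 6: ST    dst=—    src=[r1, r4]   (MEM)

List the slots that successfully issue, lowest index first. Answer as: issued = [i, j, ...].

issued = [0, 1, 3, 4]

[0] MUL needs rd=1 wr=1: ok; after: ALU=3 MUL=1 MEM=1 BR=1, R=7, W=3
[1] MUL needs rd=2 wr=1: ok; after: ALU=3 MUL=0 MEM=1 BR=1, R=5, W=2
[2] MEM needs rd=1 wr=1: WAW; after: ALU=3 MUL=0 MEM=1 BR=1, R=5, W=2
[3] BR needs rd=2 wr=0: ok; after: ALU=3 MUL=0 MEM=1 BR=0, R=3, W=2
[4] ALU needs rd=2 wr=1: ok; after: ALU=2 MUL=0 MEM=1 BR=0, R=1, W=1
[5] ALU needs rd=1 wr=1: WAW; after: ALU=2 MUL=0 MEM=1 BR=0, R=1, W=1
[6] MEM needs rd=2 wr=0: RD_PORT; after: ALU=2 MUL=0 MEM=1 BR=0, R=1, W=1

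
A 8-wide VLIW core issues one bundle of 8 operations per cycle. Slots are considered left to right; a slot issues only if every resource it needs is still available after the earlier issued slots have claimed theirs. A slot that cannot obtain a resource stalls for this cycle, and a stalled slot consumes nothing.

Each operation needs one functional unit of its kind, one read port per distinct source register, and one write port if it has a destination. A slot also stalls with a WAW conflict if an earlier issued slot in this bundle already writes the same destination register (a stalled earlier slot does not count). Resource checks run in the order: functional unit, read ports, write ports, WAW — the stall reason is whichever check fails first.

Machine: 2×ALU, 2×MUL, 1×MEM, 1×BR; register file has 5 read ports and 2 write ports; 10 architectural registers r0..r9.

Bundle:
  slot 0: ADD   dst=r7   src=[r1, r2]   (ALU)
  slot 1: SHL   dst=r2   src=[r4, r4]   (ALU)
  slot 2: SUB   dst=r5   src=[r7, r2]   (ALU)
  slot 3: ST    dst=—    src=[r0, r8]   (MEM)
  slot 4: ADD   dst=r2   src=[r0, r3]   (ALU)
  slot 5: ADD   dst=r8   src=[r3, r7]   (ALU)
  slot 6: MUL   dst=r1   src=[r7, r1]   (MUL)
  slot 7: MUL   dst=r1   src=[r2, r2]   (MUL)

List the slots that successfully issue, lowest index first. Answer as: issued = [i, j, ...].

  0. ALU→r7 ⇒ go  {1A/2Mu/1Ld/1B | 3r 1w}
  1. ALU→r2 ⇒ go  {0A/2Mu/1Ld/1B | 2r 0w}
  2. ALU→r5 ⇒ no(FU)  {0A/2Mu/1Ld/1B | 2r 0w}
  3. MEM ⇒ go  {0A/2Mu/0Ld/1B | 0r 0w}
  4. ALU→r2 ⇒ no(FU)  {0A/2Mu/0Ld/1B | 0r 0w}
  5. ALU→r8 ⇒ no(FU)  {0A/2Mu/0Ld/1B | 0r 0w}
  6. MUL→r1 ⇒ no(RD_PORT)  {0A/2Mu/0Ld/1B | 0r 0w}
  7. MUL→r1 ⇒ no(RD_PORT)  {0A/2Mu/0Ld/1B | 0r 0w}

issued = [0, 1, 3]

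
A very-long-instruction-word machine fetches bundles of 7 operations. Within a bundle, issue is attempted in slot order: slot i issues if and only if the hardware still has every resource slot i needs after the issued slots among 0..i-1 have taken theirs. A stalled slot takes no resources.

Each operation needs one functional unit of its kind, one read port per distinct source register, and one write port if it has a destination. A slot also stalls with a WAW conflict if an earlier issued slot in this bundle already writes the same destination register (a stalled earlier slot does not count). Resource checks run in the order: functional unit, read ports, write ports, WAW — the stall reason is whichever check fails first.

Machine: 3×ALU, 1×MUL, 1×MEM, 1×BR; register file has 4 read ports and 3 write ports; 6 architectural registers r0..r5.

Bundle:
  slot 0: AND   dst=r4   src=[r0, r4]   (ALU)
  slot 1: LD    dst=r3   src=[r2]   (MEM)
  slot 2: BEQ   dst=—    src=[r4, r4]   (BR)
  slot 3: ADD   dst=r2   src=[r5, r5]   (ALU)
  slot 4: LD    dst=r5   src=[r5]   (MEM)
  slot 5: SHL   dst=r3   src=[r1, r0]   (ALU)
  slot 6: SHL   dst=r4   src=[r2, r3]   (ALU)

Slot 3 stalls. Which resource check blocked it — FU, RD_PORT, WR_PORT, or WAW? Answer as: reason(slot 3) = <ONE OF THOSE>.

reason(slot 3) = RD_PORT

#0 ALU src=r0,r4 dispatched  <A:2 Mu:1 Ld:1 B:1 rd:2 wr:2>
#1 MEM src=r2 dispatched  <A:2 Mu:1 Ld:0 B:1 rd:1 wr:1>
#2 BR src=r4,r4 dispatched  <A:2 Mu:1 Ld:0 B:0 rd:0 wr:1>
#3 ALU src=r5,r5 held:RD_PORT  <A:2 Mu:1 Ld:0 B:0 rd:0 wr:1>
#4 MEM src=r5 held:FU  <A:2 Mu:1 Ld:0 B:0 rd:0 wr:1>
#5 ALU src=r1,r0 held:RD_PORT  <A:2 Mu:1 Ld:0 B:0 rd:0 wr:1>
#6 ALU src=r2,r3 held:RD_PORT  <A:2 Mu:1 Ld:0 B:0 rd:0 wr:1>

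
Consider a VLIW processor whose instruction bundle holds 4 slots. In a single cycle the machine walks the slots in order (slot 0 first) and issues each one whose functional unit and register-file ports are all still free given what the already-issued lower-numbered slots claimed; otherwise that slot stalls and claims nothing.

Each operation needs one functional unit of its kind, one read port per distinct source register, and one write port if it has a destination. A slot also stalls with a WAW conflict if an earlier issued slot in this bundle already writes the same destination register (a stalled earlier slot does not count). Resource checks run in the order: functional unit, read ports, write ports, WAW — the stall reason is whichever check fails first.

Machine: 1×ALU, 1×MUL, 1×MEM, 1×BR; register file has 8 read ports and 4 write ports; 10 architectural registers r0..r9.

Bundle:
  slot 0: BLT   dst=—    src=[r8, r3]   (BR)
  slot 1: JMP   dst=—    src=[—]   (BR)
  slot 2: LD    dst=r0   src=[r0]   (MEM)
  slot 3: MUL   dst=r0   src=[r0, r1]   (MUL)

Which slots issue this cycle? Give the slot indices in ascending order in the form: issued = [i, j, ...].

issued = [0, 2]

slot 0 (BR): ISSUE — free A1,Mu1,Ld1,B0 rp6 wp4
slot 1 (BR): stall FU — free A1,Mu1,Ld1,B0 rp6 wp4
slot 2 (MEM): ISSUE — free A1,Mu1,Ld0,B0 rp5 wp3
slot 3 (MUL): stall WAW — free A1,Mu1,Ld0,B0 rp5 wp3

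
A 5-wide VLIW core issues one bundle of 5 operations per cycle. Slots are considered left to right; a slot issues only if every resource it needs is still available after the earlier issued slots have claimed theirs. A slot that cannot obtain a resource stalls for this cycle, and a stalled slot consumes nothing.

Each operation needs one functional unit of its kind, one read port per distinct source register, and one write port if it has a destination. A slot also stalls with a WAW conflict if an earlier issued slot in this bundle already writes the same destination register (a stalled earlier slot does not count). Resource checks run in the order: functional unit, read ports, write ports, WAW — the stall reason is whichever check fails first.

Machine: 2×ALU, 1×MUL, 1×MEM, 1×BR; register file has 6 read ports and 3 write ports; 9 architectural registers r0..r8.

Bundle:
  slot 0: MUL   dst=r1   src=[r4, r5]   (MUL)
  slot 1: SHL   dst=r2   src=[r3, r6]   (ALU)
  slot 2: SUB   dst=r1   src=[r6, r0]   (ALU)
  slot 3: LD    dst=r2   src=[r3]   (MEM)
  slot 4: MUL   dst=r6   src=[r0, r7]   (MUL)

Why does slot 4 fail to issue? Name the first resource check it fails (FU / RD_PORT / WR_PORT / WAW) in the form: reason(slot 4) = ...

reason(slot 4) = FU

(0) want 1×MUL +2rd +1wr — yes → AL2|MU0|ME1|BR1|rd4|wr2
(1) want 1×ALU +2rd +1wr — yes → AL1|MU0|ME1|BR1|rd2|wr1
(2) want 1×ALU +2rd +1wr — WAW → AL1|MU0|ME1|BR1|rd2|wr1
(3) want 1×MEM +1rd +1wr — WAW → AL1|MU0|ME1|BR1|rd2|wr1
(4) want 1×MUL +2rd +1wr — FU → AL1|MU0|ME1|BR1|rd2|wr1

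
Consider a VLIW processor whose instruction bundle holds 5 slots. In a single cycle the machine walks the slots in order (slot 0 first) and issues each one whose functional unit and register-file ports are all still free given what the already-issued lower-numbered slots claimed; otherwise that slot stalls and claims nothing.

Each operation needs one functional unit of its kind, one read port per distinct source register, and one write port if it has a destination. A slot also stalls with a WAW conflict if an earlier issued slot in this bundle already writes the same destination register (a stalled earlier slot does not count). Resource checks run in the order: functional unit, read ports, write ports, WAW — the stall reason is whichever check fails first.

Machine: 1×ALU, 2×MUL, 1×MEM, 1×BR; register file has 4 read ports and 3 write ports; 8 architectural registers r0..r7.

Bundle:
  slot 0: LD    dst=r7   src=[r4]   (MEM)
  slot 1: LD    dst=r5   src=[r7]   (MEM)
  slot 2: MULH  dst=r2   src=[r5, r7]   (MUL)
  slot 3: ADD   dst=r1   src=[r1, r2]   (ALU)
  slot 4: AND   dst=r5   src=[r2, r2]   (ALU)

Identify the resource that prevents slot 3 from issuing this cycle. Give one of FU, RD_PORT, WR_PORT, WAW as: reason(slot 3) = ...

reason(slot 3) = RD_PORT

#0 MEM src=r4 dispatched  <A:1 Mu:2 Ld:0 B:1 rd:3 wr:2>
#1 MEM src=r7 held:FU  <A:1 Mu:2 Ld:0 B:1 rd:3 wr:2>
#2 MUL src=r5,r7 dispatched  <A:1 Mu:1 Ld:0 B:1 rd:1 wr:1>
#3 ALU src=r1,r2 held:RD_PORT  <A:1 Mu:1 Ld:0 B:1 rd:1 wr:1>
#4 ALU src=r2,r2 dispatched  <A:0 Mu:1 Ld:0 B:1 rd:0 wr:0>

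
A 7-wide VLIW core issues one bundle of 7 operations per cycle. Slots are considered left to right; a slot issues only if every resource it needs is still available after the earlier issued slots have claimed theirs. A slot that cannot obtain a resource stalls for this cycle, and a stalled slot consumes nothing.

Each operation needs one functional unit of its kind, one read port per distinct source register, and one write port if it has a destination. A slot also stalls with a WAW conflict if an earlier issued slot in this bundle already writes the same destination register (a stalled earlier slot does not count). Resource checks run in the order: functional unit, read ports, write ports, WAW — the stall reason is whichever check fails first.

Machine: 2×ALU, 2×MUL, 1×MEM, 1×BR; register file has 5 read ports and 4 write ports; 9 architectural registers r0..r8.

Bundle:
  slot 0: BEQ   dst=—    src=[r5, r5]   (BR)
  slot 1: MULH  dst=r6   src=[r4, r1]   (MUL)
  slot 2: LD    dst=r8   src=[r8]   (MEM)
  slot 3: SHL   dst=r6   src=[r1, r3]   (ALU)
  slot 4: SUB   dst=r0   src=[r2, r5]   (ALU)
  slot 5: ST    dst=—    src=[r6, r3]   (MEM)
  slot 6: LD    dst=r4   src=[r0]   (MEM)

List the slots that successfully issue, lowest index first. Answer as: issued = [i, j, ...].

issued = [0, 1, 2]

[0] BR needs rd=1 wr=0: ok; after: ALU=2 MUL=2 MEM=1 BR=0, R=4, W=4
[1] MUL needs rd=2 wr=1: ok; after: ALU=2 MUL=1 MEM=1 BR=0, R=2, W=3
[2] MEM needs rd=1 wr=1: ok; after: ALU=2 MUL=1 MEM=0 BR=0, R=1, W=2
[3] ALU needs rd=2 wr=1: RD_PORT; after: ALU=2 MUL=1 MEM=0 BR=0, R=1, W=2
[4] ALU needs rd=2 wr=1: RD_PORT; after: ALU=2 MUL=1 MEM=0 BR=0, R=1, W=2
[5] MEM needs rd=2 wr=0: FU; after: ALU=2 MUL=1 MEM=0 BR=0, R=1, W=2
[6] MEM needs rd=1 wr=1: FU; after: ALU=2 MUL=1 MEM=0 BR=0, R=1, W=2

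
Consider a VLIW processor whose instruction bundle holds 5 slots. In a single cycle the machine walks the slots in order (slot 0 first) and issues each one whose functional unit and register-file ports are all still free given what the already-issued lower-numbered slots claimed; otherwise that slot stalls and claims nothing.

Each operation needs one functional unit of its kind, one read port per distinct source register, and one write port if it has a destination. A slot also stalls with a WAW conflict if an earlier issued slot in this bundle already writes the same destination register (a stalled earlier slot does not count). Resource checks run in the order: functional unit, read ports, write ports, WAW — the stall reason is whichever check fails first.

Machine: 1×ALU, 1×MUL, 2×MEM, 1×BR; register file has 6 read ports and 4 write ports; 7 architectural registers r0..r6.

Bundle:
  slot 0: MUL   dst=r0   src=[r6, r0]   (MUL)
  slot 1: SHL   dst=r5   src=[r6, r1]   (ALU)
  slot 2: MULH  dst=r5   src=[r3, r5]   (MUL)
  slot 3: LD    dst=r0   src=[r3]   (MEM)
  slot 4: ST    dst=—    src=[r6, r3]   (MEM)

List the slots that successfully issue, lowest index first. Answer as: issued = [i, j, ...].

[0] MUL needs rd=2 wr=1: ok; after: ALU=1 MUL=0 MEM=2 BR=1, R=4, W=3
[1] ALU needs rd=2 wr=1: ok; after: ALU=0 MUL=0 MEM=2 BR=1, R=2, W=2
[2] MUL needs rd=2 wr=1: FU; after: ALU=0 MUL=0 MEM=2 BR=1, R=2, W=2
[3] MEM needs rd=1 wr=1: WAW; after: ALU=0 MUL=0 MEM=2 BR=1, R=2, W=2
[4] MEM needs rd=2 wr=0: ok; after: ALU=0 MUL=0 MEM=1 BR=1, R=0, W=2

issued = [0, 1, 4]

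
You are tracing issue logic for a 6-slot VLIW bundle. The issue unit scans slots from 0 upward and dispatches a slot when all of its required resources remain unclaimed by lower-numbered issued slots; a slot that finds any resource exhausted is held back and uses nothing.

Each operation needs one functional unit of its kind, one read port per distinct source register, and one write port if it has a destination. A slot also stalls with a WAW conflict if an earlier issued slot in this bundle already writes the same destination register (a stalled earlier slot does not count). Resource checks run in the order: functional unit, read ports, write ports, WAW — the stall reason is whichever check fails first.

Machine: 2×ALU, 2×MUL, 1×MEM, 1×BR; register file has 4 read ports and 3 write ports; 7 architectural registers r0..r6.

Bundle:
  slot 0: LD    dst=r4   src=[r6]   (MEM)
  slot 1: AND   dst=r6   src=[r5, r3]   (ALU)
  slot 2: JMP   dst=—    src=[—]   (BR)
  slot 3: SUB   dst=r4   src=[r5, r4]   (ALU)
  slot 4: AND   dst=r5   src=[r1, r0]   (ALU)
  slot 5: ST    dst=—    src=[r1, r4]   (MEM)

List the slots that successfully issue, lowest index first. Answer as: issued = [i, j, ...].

issued = [0, 1, 2]

slot 0 (MEM): ISSUE — free A2,Mu2,Ld0,B1 rp3 wp2
slot 1 (ALU): ISSUE — free A1,Mu2,Ld0,B1 rp1 wp1
slot 2 (BR): ISSUE — free A1,Mu2,Ld0,B0 rp1 wp1
slot 3 (ALU): stall RD_PORT — free A1,Mu2,Ld0,B0 rp1 wp1
slot 4 (ALU): stall RD_PORT — free A1,Mu2,Ld0,B0 rp1 wp1
slot 5 (MEM): stall FU — free A1,Mu2,Ld0,B0 rp1 wp1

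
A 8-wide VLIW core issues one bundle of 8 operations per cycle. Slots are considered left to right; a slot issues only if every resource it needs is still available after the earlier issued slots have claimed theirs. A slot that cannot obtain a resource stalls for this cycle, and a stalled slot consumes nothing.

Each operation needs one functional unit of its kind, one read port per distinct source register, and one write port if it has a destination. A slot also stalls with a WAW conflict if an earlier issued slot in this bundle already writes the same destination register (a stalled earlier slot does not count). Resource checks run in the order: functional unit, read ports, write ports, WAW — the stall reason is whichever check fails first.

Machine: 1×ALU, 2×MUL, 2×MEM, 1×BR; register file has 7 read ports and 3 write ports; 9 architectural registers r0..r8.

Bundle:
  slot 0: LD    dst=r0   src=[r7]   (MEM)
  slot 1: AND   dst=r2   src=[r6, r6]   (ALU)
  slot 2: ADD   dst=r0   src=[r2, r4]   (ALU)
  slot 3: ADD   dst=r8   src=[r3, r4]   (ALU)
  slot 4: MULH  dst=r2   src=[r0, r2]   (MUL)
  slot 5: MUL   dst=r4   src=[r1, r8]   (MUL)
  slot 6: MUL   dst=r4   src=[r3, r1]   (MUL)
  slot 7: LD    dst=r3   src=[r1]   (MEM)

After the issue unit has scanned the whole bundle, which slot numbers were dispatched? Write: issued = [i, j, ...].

issued = [0, 1, 5]

#0 MEM src=r7 dispatched  <A:1 Mu:2 Ld:1 B:1 rd:6 wr:2>
#1 ALU src=r6,r6 dispatched  <A:0 Mu:2 Ld:1 B:1 rd:5 wr:1>
#2 ALU src=r2,r4 held:FU  <A:0 Mu:2 Ld:1 B:1 rd:5 wr:1>
#3 ALU src=r3,r4 held:FU  <A:0 Mu:2 Ld:1 B:1 rd:5 wr:1>
#4 MUL src=r0,r2 held:WAW  <A:0 Mu:2 Ld:1 B:1 rd:5 wr:1>
#5 MUL src=r1,r8 dispatched  <A:0 Mu:1 Ld:1 B:1 rd:3 wr:0>
#6 MUL src=r3,r1 held:WR_PORT  <A:0 Mu:1 Ld:1 B:1 rd:3 wr:0>
#7 MEM src=r1 held:WR_PORT  <A:0 Mu:1 Ld:1 B:1 rd:3 wr:0>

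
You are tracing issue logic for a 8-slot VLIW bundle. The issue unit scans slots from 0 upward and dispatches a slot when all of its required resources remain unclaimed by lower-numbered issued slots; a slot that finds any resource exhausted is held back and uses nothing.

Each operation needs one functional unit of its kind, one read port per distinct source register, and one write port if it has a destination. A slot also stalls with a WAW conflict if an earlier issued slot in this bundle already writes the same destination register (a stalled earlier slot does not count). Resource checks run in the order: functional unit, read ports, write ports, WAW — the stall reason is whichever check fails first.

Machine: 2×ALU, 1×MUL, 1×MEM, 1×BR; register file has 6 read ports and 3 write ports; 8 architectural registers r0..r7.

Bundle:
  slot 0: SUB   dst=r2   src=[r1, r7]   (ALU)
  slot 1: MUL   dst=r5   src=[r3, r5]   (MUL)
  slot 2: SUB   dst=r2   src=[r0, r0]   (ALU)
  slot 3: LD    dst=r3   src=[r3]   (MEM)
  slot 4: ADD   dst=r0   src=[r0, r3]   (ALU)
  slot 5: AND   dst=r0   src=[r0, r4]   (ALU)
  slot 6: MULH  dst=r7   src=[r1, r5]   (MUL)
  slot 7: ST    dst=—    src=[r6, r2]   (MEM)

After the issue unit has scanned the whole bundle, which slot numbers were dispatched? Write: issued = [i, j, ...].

[0] ALU needs rd=2 wr=1: ok; after: ALU=1 MUL=1 MEM=1 BR=1, R=4, W=2
[1] MUL needs rd=2 wr=1: ok; after: ALU=1 MUL=0 MEM=1 BR=1, R=2, W=1
[2] ALU needs rd=1 wr=1: WAW; after: ALU=1 MUL=0 MEM=1 BR=1, R=2, W=1
[3] MEM needs rd=1 wr=1: ok; after: ALU=1 MUL=0 MEM=0 BR=1, R=1, W=0
[4] ALU needs rd=2 wr=1: RD_PORT; after: ALU=1 MUL=0 MEM=0 BR=1, R=1, W=0
[5] ALU needs rd=2 wr=1: RD_PORT; after: ALU=1 MUL=0 MEM=0 BR=1, R=1, W=0
[6] MUL needs rd=2 wr=1: FU; after: ALU=1 MUL=0 MEM=0 BR=1, R=1, W=0
[7] MEM needs rd=2 wr=0: FU; after: ALU=1 MUL=0 MEM=0 BR=1, R=1, W=0

issued = [0, 1, 3]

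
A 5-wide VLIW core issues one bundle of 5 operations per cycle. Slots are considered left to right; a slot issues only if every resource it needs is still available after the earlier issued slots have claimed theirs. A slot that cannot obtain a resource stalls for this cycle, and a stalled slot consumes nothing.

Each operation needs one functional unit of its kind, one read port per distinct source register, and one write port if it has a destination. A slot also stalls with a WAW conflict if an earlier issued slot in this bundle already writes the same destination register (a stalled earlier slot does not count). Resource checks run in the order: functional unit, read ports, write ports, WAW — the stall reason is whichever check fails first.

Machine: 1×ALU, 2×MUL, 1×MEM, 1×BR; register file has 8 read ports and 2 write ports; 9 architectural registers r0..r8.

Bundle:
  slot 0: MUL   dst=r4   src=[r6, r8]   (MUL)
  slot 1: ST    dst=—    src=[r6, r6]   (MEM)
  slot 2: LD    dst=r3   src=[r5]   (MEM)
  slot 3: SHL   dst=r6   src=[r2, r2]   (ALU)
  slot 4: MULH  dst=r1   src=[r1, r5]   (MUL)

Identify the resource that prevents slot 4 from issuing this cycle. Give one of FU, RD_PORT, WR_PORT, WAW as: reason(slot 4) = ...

reason(slot 4) = WR_PORT

(0) want 1×MUL +2rd +1wr — yes → AL1|MU1|ME1|BR1|rd6|wr1
(1) want 1×MEM +1rd +0wr — yes → AL1|MU1|ME0|BR1|rd5|wr1
(2) want 1×MEM +1rd +1wr — FU → AL1|MU1|ME0|BR1|rd5|wr1
(3) want 1×ALU +1rd +1wr — yes → AL0|MU1|ME0|BR1|rd4|wr0
(4) want 1×MUL +2rd +1wr — WR_PORT → AL0|MU1|ME0|BR1|rd4|wr0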